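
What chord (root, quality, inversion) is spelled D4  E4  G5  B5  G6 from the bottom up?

The pitch classes D, E, G, B arrange in thirds as E–G–B–D: an E minor seventh chord.
With the seventh (D) in the bass, the chord is in third inversion (figured bass 4/2).

E minor seventh, third inversion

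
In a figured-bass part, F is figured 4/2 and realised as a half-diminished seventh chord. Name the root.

G

The figures 4/2 mean the seventh of the chord is in the bass. If F is the seventh of a half-diminished seventh chord, the root is G (chord tones G–Bb–Db–F).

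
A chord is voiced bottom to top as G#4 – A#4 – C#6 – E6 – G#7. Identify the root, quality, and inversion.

The pitch classes G#, A#, C#, E arrange in thirds as A#–C#–E–G#: an A# half-diminished seventh chord.
G# is the seventh of A# half-diminished seventh; seventh in the bass means third inversion (figured bass 4/2).

A# half-diminished seventh, third inversion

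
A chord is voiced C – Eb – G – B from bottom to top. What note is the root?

C, Eb, G, B are the tones of a C minor-major seventh chord (C–Eb–G–B), making C the root.

C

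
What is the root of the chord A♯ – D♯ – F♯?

D#

The distinct letter names are A#, D#, F#. Arranged as a stack of thirds they read D#–F#–A#, so D# is the root (a D# minor triad).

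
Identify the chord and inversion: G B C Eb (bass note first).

C minor-major seventh, second inversion

Reducing to letter names: G, B, C, Eb. These stack in thirds as C–Eb–G–B — a C minor-major seventh chord.
The lowest note is G, the fifth of the chord, so this is second inversion (figured bass 4/3).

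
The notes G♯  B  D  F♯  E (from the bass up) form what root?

E

G#, B, D, F#, E are the tones of an E dominant ninth chord (E–G#–B–D–F#), making E the root.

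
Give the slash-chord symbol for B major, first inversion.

First inversion of B major has the third (D#) in the bass. As a slash chord: BM/D#.

BM/D#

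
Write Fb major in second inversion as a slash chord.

FbM/Cb

Second inversion of Fb major has the fifth (Cb) in the bass. As a slash chord: FbM/Cb.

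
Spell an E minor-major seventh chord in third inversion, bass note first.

D#, E, G, B

The chord tones are E–G–B–D#. With the seventh (D#) lowest for third inversion: D#, E, G, B.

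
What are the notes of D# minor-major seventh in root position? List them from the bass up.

D#, F#, A#, C##

D# minor-major seventh is D#–F#–A#–C##. Root position puts the root (D#) in the bass, with the remaining tones above: D#, F#, A#, C##.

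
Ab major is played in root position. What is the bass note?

The root of Ab major (Ab–C–Eb) is Ab; that is the bass in root position.

Ab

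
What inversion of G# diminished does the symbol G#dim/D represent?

G#dim/D means G# diminished with D in the bass. D is the fifth of G# diminished (G#–B–D), so this is second inversion.

second inversion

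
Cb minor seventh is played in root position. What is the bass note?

Cb

Cb minor seventh is Cb–Ebb–Gb–Bbb. Root position places the root in the bass: Cb.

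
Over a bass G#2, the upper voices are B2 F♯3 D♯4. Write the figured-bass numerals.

The notes G#, B, F#, D# stack in thirds as G#–B–D#–F# — a G# minor seventh chord. The bass G# is the root, so this is root position: figured 7.

7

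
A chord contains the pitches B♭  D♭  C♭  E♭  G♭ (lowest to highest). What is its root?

Bb, Db, Cb, Eb, Gb are the tones of a Cb major ninth chord (Cb–Eb–Gb–Bb–Db), making Cb the root.

Cb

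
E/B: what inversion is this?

second inversion

E/B means E major with B in the bass. B is the fifth of E major (E–G#–B), so this is second inversion.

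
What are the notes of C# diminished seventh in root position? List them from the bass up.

Spelling C# diminished seventh: C#–E–G–Bb. In root position the root is bass, giving C#, E, G, Bb from the bottom.

C#, E, G, Bb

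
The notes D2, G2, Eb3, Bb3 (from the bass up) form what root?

Reordering D, G, Eb, Bb into stacked thirds gives Eb–G–Bb–D; the bottom of that stack, Eb, is the root.

Eb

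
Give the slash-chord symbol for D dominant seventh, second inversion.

D7/A

Second inversion of D dominant seventh has the fifth (A) in the bass. As a slash chord: D7/A.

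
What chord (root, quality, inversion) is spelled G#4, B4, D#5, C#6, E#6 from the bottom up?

C# dominant ninth, second inversion

Reducing to letter names: G#, B, D#, C#, E#. These stack in thirds as C#–E#–G#–B–D# — a C# dominant ninth chord.
With the fifth (G#) in the bass, the chord is in second inversion.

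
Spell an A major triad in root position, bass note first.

A, C#, E

A major is A–C#–E. Root position puts the root (A) in the bass, with the remaining tones above: A, C#, E.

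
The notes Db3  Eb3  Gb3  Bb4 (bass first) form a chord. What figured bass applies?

The notes Db, Eb, Gb, Bb stack in thirds as Eb–Gb–Bb–Db — an Eb minor seventh chord. The bass Db is the seventh, so this is third inversion: figured 4/2.

4/2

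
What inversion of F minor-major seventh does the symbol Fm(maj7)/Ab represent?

first inversion

Fm(maj7)/Ab means F minor-major seventh with Ab in the bass. Ab is the third of F minor-major seventh (F–Ab–C–E), so this is first inversion.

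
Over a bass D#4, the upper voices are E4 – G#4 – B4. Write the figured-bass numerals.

The notes D#, E, G#, B stack in thirds as E–G#–B–D# — an E major seventh chord. The bass D# is the seventh, so this is third inversion: figured 4/2.

4/2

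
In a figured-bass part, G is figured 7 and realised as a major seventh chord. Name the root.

The figures 7 mean the root of the chord is in the bass. If G is the root of a major seventh chord, the root is G (chord tones G–B–D–F#).

G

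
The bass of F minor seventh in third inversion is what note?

Eb

F minor seventh is F–Ab–C–Eb. Third inversion places the seventh in the bass: Eb.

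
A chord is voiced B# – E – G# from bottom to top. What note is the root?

The distinct letter names are B#, E, G#. Arranged as a stack of thirds they read E–G#–B#, so E is the root (an E augmented triad).

E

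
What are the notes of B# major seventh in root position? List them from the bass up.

B#, D##, F##, A##

B# major seventh is B#–D##–F##–A##. Root position puts the root (B#) in the bass, with the remaining tones above: B#, D##, F##, A##.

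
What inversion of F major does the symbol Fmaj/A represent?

Fmaj/A means F major with A in the bass. A is the third of F major (F–A–C), so this is first inversion.

first inversion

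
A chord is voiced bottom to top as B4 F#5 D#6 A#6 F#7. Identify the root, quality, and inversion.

B major seventh, root position

The pitch classes B, F#, D#, A# arrange in thirds as B–D#–F#–A#: a B major seventh chord.
The lowest note is B, the root of the chord, so this is root position (figured bass 7).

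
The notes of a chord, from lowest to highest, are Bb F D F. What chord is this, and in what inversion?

The distinct note names are Bb, F, D. Stacked in thirds they read Bb–D–F, which is a major triad on Bb.
Bb is the root of Bb major; root in the bass means root position (figured bass 5/3).

Bb major, root position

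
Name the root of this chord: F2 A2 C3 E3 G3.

F

F, A, C, E, G are the tones of an F major ninth chord (F–A–C–E–G), making F the root.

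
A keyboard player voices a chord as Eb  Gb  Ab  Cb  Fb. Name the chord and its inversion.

Reducing to letter names: Eb, Gb, Ab, Cb, Fb. These stack in thirds as Fb–Ab–Cb–Eb–Gb — an Fb major ninth chord.
Eb is the seventh of Fb major ninth; seventh in the bass means third inversion.

Fb major ninth, third inversion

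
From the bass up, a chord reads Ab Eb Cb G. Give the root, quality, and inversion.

The pitch classes Ab, Eb, Cb, G arrange in thirds as Ab–Cb–Eb–G: an Ab minor-major seventh chord.
The lowest note is Ab, the root of the chord, so this is root position (figured bass 7).

Ab minor-major seventh, root position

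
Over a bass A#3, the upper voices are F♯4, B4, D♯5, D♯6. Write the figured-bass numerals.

4/2

The notes A#, F#, B, D# stack in thirds as B–D#–F#–A# — a B major seventh chord. The bass A# is the seventh, so this is third inversion: figured 4/2.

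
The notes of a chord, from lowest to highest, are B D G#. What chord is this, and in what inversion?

The distinct note names are B, D, G#. Stacked in thirds they read G#–B–D, which is a diminished triad on G#.
The lowest note is B, the third of the chord, so this is first inversion (figured bass 6).

G# diminished, first inversion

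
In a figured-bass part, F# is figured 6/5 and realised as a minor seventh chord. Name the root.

D#

The figures 6/5 mean the third of the chord is in the bass. If F# is the third of a minor seventh chord, the root is D# (chord tones D#–F#–A#–C#).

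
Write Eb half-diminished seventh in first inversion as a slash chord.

First inversion of Eb half-diminished seventh has the third (Gb) in the bass. As a slash chord: Ebø7/Gb.

Ebø7/Gb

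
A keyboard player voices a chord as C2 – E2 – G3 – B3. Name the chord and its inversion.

C major seventh, root position

The distinct note names are C, E, G, B. Stacked in thirds they read C–E–G–B, which is a major seventh chord on C.
The lowest note is C, the root of the chord, so this is root position (figured bass 7).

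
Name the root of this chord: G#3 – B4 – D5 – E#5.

G#, B, D, E# are the tones of an E# diminished seventh chord (E#–G#–B–D), making E# the root.

E#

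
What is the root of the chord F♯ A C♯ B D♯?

Reordering F#, A, C#, B, D# into stacked thirds gives B–D#–F#–A–C#; the bottom of that stack, B, is the root.

B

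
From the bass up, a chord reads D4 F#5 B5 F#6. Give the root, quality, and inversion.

B minor, first inversion

The distinct note names are D, F#, B. Stacked in thirds they read B–D–F#, which is a minor triad on B.
The lowest note is D, the third of the chord, so this is first inversion (figured bass 6).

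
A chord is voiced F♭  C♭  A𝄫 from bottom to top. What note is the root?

Fb

The distinct letter names are Fb, Cb, Abb. Arranged as a stack of thirds they read Fb–Abb–Cb, so Fb is the root (an Fb minor triad).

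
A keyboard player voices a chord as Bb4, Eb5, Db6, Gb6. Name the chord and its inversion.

The distinct note names are Bb, Eb, Db, Gb. Stacked in thirds they read Eb–Gb–Bb–Db, which is a minor seventh chord on Eb.
Bb is the fifth of Eb minor seventh; fifth in the bass means second inversion (figured bass 4/3).

Eb minor seventh, second inversion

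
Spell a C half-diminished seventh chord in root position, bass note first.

Spelling C half-diminished seventh: C–Eb–Gb–Bb. In root position the root is bass, giving C, Eb, Gb, Bb from the bottom.

C, Eb, Gb, Bb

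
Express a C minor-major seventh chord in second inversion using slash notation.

Cm(maj7)/G

Second inversion of C minor-major seventh has the fifth (G) in the bass. As a slash chord: Cm(maj7)/G.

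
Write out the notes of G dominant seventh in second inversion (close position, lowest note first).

D, F, G, B

G dominant seventh is G–B–D–F. Second inversion puts the fifth (D) in the bass, with the remaining tones above: D, F, G, B.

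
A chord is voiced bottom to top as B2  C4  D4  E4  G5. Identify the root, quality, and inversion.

C major ninth, third inversion

The pitch classes B, C, D, E, G arrange in thirds as C–E–G–B–D: a C major ninth chord.
The lowest note is B, the seventh of the chord, so this is third inversion.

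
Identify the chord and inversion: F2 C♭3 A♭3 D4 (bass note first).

D diminished seventh, first inversion

The distinct note names are F, Cb, Ab, D. Stacked in thirds they read D–F–Ab–Cb, which is a diminished seventh chord on D.
The lowest note is F, the third of the chord, so this is first inversion (figured bass 6/5).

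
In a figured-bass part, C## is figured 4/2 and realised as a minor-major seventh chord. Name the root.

The figures 4/2 mean the seventh of the chord is in the bass. If C## is the seventh of a minor-major seventh chord, the root is D# (chord tones D#–F#–A#–C##).

D#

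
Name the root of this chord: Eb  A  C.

Eb, A, C are the tones of an A diminished triad (A–C–Eb), making A the root.

A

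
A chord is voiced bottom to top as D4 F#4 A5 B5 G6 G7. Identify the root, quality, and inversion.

The pitch classes D, F#, A, B, G arrange in thirds as G–B–D–F#–A: a G major ninth chord.
With the fifth (D) in the bass, the chord is in second inversion.

G major ninth, second inversion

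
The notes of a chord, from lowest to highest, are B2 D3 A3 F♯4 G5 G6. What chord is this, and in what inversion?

The pitch classes B, D, A, F#, G arrange in thirds as G–B–D–F#–A: a G major ninth chord.
The lowest note is B, the third of the chord, so this is first inversion.

G major ninth, first inversion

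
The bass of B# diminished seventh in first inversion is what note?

D#

B# diminished seventh is B#–D#–F#–A. First inversion places the third in the bass: D#.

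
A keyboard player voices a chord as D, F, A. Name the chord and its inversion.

D minor, root position

The distinct note names are D, F, A. Stacked in thirds they read D–F–A, which is a minor triad on D.
The lowest note is D, the root of the chord, so this is root position (figured bass 5/3).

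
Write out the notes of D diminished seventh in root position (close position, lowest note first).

Spelling D diminished seventh: D–F–Ab–Cb. In root position the root is bass, giving D, F, Ab, Cb from the bottom.

D, F, Ab, Cb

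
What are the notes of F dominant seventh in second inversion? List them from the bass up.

The chord tones are F–A–C–Eb. With the fifth (C) lowest for second inversion: C, Eb, F, A.

C, Eb, F, A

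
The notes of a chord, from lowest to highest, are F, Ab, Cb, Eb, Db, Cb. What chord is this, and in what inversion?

Db dominant ninth, first inversion

The pitch classes F, Ab, Cb, Eb, Db arrange in thirds as Db–F–Ab–Cb–Eb: a Db dominant ninth chord.
With the third (F) in the bass, the chord is in first inversion.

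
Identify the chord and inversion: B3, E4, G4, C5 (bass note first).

C major seventh, third inversion

Reducing to letter names: B, E, G, C. These stack in thirds as C–E–G–B — a C major seventh chord.
With the seventh (B) in the bass, the chord is in third inversion (figured bass 4/2).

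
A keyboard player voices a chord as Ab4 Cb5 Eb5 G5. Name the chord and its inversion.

Ab minor-major seventh, root position

The distinct note names are Ab, Cb, Eb, G. Stacked in thirds they read Ab–Cb–Eb–G, which is a minor-major seventh chord on Ab.
Ab is the root of Ab minor-major seventh; root in the bass means root position (figured bass 7).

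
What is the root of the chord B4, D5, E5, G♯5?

E

The distinct letter names are B, D, E, G#. Arranged as a stack of thirds they read E–G#–B–D, so E is the root (an E dominant seventh chord).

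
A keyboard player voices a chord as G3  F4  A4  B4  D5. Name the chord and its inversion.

The distinct note names are G, F, A, B, D. Stacked in thirds they read G–B–D–F–A, which is a dominant ninth chord on G.
With the root (G) in the bass, the chord is in root position.

G dominant ninth, root position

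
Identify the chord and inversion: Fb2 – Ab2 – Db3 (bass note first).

Db minor, first inversion

The distinct note names are Fb, Ab, Db. Stacked in thirds they read Db–Fb–Ab, which is a minor triad on Db.
Fb is the third of Db minor; third in the bass means first inversion (figured bass 6).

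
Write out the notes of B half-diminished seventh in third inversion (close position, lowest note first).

The chord tones are B–D–F–A. With the seventh (A) lowest for third inversion: A, B, D, F.

A, B, D, F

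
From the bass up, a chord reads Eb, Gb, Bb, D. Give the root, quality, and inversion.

Eb minor-major seventh, root position

The pitch classes Eb, Gb, Bb, D arrange in thirds as Eb–Gb–Bb–D: an Eb minor-major seventh chord.
With the root (Eb) in the bass, the chord is in root position (figured bass 7).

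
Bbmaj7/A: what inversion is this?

third inversion

Bbmaj7/A means Bb major seventh with A in the bass. A is the seventh of Bb major seventh (Bb–D–F–A), so this is third inversion.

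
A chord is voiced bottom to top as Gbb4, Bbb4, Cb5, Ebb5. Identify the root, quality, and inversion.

Cb half-diminished seventh, second inversion

The pitch classes Gbb, Bbb, Cb, Ebb arrange in thirds as Cb–Ebb–Gbb–Bbb: a Cb half-diminished seventh chord.
Gbb is the fifth of Cb half-diminished seventh; fifth in the bass means second inversion (figured bass 4/3).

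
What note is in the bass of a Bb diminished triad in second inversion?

The fifth of Bb diminished (Bb–Db–Fb) is Fb; that is the bass in second inversion.

Fb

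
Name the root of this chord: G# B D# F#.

The distinct letter names are G#, B, D#, F#. Arranged as a stack of thirds they read G#–B–D#–F#, so G# is the root (a G# minor seventh chord).

G#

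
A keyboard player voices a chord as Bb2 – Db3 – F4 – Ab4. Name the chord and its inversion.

Bb minor seventh, root position

The distinct note names are Bb, Db, F, Ab. Stacked in thirds they read Bb–Db–F–Ab, which is a minor seventh chord on Bb.
The lowest note is Bb, the root of the chord, so this is root position (figured bass 7).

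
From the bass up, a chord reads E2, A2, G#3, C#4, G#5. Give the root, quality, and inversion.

The distinct note names are E, A, G#, C#. Stacked in thirds they read A–C#–E–G#, which is a major seventh chord on A.
With the fifth (E) in the bass, the chord is in second inversion (figured bass 4/3).

A major seventh, second inversion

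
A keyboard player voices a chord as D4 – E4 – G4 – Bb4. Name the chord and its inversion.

E half-diminished seventh, third inversion

Reducing to letter names: D, E, G, Bb. These stack in thirds as E–G–Bb–D — an E half-diminished seventh chord.
D is the seventh of E half-diminished seventh; seventh in the bass means third inversion (figured bass 4/2).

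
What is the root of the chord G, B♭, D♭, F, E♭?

Eb

The distinct letter names are G, Bb, Db, F, Eb. Arranged as a stack of thirds they read Eb–G–Bb–Db–F, so Eb is the root (an Eb dominant ninth chord).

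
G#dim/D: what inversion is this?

G#dim/D means G# diminished with D in the bass. D is the fifth of G# diminished (G#–B–D), so this is second inversion.

second inversion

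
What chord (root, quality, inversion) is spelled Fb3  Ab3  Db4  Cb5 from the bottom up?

Reducing to letter names: Fb, Ab, Db, Cb. These stack in thirds as Db–Fb–Ab–Cb — a Db minor seventh chord.
The lowest note is Fb, the third of the chord, so this is first inversion (figured bass 6/5).

Db minor seventh, first inversion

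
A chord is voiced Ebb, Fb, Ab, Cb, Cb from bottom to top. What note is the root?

Ebb, Fb, Ab, Cb are the tones of an Fb dominant seventh chord (Fb–Ab–Cb–Ebb), making Fb the root.

Fb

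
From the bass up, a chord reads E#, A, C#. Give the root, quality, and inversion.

The pitch classes E#, A, C# arrange in thirds as A–C#–E#: an A augmented triad.
E# is the fifth of A augmented; fifth in the bass means second inversion (figured bass 6/4).

A augmented, second inversion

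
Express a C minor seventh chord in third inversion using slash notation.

Third inversion of C minor seventh has the seventh (Bb) in the bass. As a slash chord: Cm7/Bb.

Cm7/Bb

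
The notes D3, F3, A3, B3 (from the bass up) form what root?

The distinct letter names are D, F, A, B. Arranged as a stack of thirds they read B–D–F–A, so B is the root (a B half-diminished seventh chord).

B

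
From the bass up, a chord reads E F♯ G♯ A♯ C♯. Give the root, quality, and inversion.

Reducing to letter names: E, F#, G#, A#, C#. These stack in thirds as F#–A#–C#–E–G# — an F# dominant ninth chord.
The lowest note is E, the seventh of the chord, so this is third inversion.

F# dominant ninth, third inversion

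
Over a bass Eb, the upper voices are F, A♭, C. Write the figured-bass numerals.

4/2

The notes Eb, F, Ab, C stack in thirds as F–Ab–C–Eb — an F minor seventh chord. The bass Eb is the seventh, so this is third inversion: figured 4/2.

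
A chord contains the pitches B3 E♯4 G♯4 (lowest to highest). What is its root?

E#

The distinct letter names are B, E#, G#. Arranged as a stack of thirds they read E#–G#–B, so E# is the root (an E# diminished triad).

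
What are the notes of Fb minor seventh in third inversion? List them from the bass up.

Ebb, Fb, Abb, Cb

Spelling Fb minor seventh: Fb–Abb–Cb–Ebb. In third inversion the seventh is bass, giving Ebb, Fb, Abb, Cb from the bottom.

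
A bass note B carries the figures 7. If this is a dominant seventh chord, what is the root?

The figures 7 mean the root of the chord is in the bass. If B is the root of a dominant seventh chord, the root is B (chord tones B–D#–F#–A).

B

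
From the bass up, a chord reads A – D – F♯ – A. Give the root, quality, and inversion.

The distinct note names are A, D, F#. Stacked in thirds they read D–F#–A, which is a major triad on D.
The lowest note is A, the fifth of the chord, so this is second inversion (figured bass 6/4).

D major, second inversion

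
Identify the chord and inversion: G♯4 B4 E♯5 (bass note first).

Reducing to letter names: G#, B, E#. These stack in thirds as E#–G#–B — an E# diminished triad.
G# is the third of E# diminished; third in the bass means first inversion (figured bass 6).

E# diminished, first inversion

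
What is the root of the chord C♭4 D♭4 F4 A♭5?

Reordering Cb, Db, F, Ab into stacked thirds gives Db–F–Ab–Cb; the bottom of that stack, Db, is the root.

Db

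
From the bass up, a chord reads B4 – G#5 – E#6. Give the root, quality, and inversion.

The pitch classes B, G#, E# arrange in thirds as E#–G#–B: an E# diminished triad.
B is the fifth of E# diminished; fifth in the bass means second inversion (figured bass 6/4).

E# diminished, second inversion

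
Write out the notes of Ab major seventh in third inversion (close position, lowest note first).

G, Ab, C, Eb

Ab major seventh is Ab–C–Eb–G. Third inversion puts the seventh (G) in the bass, with the remaining tones above: G, Ab, C, Eb.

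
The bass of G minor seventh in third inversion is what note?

F

The seventh of G minor seventh (G–Bb–D–F) is F; that is the bass in third inversion.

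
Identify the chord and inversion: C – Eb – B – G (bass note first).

Reducing to letter names: C, Eb, B, G. These stack in thirds as C–Eb–G–B — a C minor-major seventh chord.
With the root (C) in the bass, the chord is in root position (figured bass 7).

C minor-major seventh, root position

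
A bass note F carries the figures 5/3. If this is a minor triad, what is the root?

F

The figures 5/3 mean the root of the chord is in the bass. If F is the root of a minor triad, the root is F (chord tones F–Ab–C).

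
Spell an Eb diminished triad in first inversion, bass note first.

Gb, Bbb, Eb

Spelling Eb diminished: Eb–Gb–Bbb. In first inversion the third is bass, giving Gb, Bbb, Eb from the bottom.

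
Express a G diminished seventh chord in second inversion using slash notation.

Gdim7/Db

Second inversion of G diminished seventh has the fifth (Db) in the bass. As a slash chord: Gdim7/Db.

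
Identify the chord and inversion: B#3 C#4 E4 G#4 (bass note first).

C# minor-major seventh, third inversion

Reducing to letter names: B#, C#, E, G#. These stack in thirds as C#–E–G#–B# — a C# minor-major seventh chord.
The lowest note is B#, the seventh of the chord, so this is third inversion (figured bass 4/2).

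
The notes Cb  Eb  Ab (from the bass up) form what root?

Ab

Cb, Eb, Ab are the tones of an Ab minor triad (Ab–Cb–Eb), making Ab the root.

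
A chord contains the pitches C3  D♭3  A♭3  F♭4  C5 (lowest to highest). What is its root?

Db

C, Db, Ab, Fb are the tones of a Db minor-major seventh chord (Db–Fb–Ab–C), making Db the root.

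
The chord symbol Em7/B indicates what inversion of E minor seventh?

Em7/B means E minor seventh with B in the bass. B is the fifth of E minor seventh (E–G–B–D), so this is second inversion.

second inversion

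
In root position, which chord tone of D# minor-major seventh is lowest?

D#

The root of D# minor-major seventh (D#–F#–A#–C##) is D#; that is the bass in root position.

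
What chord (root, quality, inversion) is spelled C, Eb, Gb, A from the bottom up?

The pitch classes C, Eb, Gb, A arrange in thirds as A–C–Eb–Gb: an A diminished seventh chord.
C is the third of A diminished seventh; third in the bass means first inversion (figured bass 6/5).

A diminished seventh, first inversion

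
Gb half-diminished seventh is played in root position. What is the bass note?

In root position the root is lowest. For Gb half-diminished seventh (Gb–Bbb–Dbb–Fb) that is Gb.

Gb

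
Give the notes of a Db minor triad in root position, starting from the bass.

Db, Fb, Ab

Db minor is Db–Fb–Ab. Root position puts the root (Db) in the bass, with the remaining tones above: Db, Fb, Ab.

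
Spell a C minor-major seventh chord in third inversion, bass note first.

B, C, Eb, G

The chord tones are C–Eb–G–B. With the seventh (B) lowest for third inversion: B, C, Eb, G.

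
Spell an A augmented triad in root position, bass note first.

A, C#, E#

The chord tones are A–C#–E#. With the root (A) lowest for root position: A, C#, E#.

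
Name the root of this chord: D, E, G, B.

Reordering D, E, G, B into stacked thirds gives E–G–B–D; the bottom of that stack, E, is the root.

E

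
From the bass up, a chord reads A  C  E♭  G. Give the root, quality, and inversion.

A half-diminished seventh, root position

The distinct note names are A, C, Eb, G. Stacked in thirds they read A–C–Eb–G, which is a half-diminished seventh chord on A.
The lowest note is A, the root of the chord, so this is root position (figured bass 7).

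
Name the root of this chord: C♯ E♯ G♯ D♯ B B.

Reordering C#, E#, G#, D#, B into stacked thirds gives C#–E#–G#–B–D#; the bottom of that stack, C#, is the root.

C#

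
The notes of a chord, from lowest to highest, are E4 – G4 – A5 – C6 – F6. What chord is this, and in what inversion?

Reducing to letter names: E, G, A, C, F. These stack in thirds as F–A–C–E–G — an F major ninth chord.
The lowest note is E, the seventh of the chord, so this is third inversion.

F major ninth, third inversion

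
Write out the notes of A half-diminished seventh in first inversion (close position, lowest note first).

C, Eb, G, A

The chord tones are A–C–Eb–G. With the third (C) lowest for first inversion: C, Eb, G, A.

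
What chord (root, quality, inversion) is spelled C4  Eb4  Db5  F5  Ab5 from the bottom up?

Db major ninth, third inversion

Reducing to letter names: C, Eb, Db, F, Ab. These stack in thirds as Db–F–Ab–C–Eb — a Db major ninth chord.
With the seventh (C) in the bass, the chord is in third inversion.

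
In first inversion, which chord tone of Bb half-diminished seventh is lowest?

The third of Bb half-diminished seventh (Bb–Db–Fb–Ab) is Db; that is the bass in first inversion.

Db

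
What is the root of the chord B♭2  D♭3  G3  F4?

G

Reordering Bb, Db, G, F into stacked thirds gives G–Bb–Db–F; the bottom of that stack, G, is the root.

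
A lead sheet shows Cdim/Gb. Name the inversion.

second inversion

Cdim/Gb means C diminished with Gb in the bass. Gb is the fifth of C diminished (C–Eb–Gb), so this is second inversion.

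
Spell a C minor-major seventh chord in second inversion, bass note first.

The chord tones are C–Eb–G–B. With the fifth (G) lowest for second inversion: G, B, C, Eb.

G, B, C, Eb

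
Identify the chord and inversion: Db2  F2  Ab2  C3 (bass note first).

Db major seventh, root position

The pitch classes Db, F, Ab, C arrange in thirds as Db–F–Ab–C: a Db major seventh chord.
With the root (Db) in the bass, the chord is in root position (figured bass 7).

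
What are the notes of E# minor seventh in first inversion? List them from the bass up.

G#, B#, D#, E#

The chord tones are E#–G#–B#–D#. With the third (G#) lowest for first inversion: G#, B#, D#, E#.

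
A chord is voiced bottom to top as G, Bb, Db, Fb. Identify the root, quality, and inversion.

The pitch classes G, Bb, Db, Fb arrange in thirds as G–Bb–Db–Fb: a G diminished seventh chord.
With the root (G) in the bass, the chord is in root position (figured bass 7).

G diminished seventh, root position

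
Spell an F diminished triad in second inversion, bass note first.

Cb, F, Ab

F diminished is F–Ab–Cb. Second inversion puts the fifth (Cb) in the bass, with the remaining tones above: Cb, F, Ab.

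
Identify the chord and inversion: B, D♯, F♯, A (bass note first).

The pitch classes B, D#, F#, A arrange in thirds as B–D#–F#–A: a B dominant seventh chord.
With the root (B) in the bass, the chord is in root position (figured bass 7).

B dominant seventh, root position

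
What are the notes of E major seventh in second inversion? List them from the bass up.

B, D#, E, G#

Spelling E major seventh: E–G#–B–D#. In second inversion the fifth is bass, giving B, D#, E, G# from the bottom.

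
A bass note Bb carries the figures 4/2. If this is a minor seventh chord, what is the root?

C

The figures 4/2 mean the seventh of the chord is in the bass. If Bb is the seventh of a minor seventh chord, the root is C (chord tones C–Eb–G–Bb).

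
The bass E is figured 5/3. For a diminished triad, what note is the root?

E

The figures 5/3 mean the root of the chord is in the bass. If E is the root of a diminished triad, the root is E (chord tones E–G–Bb).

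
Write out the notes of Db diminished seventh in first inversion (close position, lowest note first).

Fb, Abb, Cbb, Db

Spelling Db diminished seventh: Db–Fb–Abb–Cbb. In first inversion the third is bass, giving Fb, Abb, Cbb, Db from the bottom.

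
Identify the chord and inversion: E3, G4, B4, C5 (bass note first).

C major seventh, first inversion

Reducing to letter names: E, G, B, C. These stack in thirds as C–E–G–B — a C major seventh chord.
With the third (E) in the bass, the chord is in first inversion (figured bass 6/5).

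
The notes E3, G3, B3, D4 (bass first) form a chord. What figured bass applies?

The notes E, G, B, D stack in thirds as E–G–B–D — an E minor seventh chord. The bass E is the root, so this is root position: figured 7.

7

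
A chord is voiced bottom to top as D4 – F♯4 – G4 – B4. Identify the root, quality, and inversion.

The distinct note names are D, F#, G, B. Stacked in thirds they read G–B–D–F#, which is a major seventh chord on G.
The lowest note is D, the fifth of the chord, so this is second inversion (figured bass 4/3).

G major seventh, second inversion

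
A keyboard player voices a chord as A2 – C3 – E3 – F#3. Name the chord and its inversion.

F# half-diminished seventh, first inversion

Reducing to letter names: A, C, E, F#. These stack in thirds as F#–A–C–E — an F# half-diminished seventh chord.
A is the third of F# half-diminished seventh; third in the bass means first inversion (figured bass 6/5).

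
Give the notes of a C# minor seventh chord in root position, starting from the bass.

C#, E, G#, B

Spelling C# minor seventh: C#–E–G#–B. In root position the root is bass, giving C#, E, G#, B from the bottom.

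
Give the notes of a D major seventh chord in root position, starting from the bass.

The chord tones are D–F#–A–C#. With the root (D) lowest for root position: D, F#, A, C#.

D, F#, A, C#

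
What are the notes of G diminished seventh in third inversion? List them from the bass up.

Fb, G, Bb, Db

The chord tones are G–Bb–Db–Fb. With the seventh (Fb) lowest for third inversion: Fb, G, Bb, Db.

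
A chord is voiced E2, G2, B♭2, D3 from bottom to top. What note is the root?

E

Reordering E, G, Bb, D into stacked thirds gives E–G–Bb–D; the bottom of that stack, E, is the root.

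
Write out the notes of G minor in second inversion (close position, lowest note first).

D, G, Bb

The chord tones are G–Bb–D. With the fifth (D) lowest for second inversion: D, G, Bb.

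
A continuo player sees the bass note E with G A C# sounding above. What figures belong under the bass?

The notes E, G, A, C# stack in thirds as A–C#–E–G — an A dominant seventh chord. The bass E is the fifth, so this is second inversion: figured 4/3.

4/3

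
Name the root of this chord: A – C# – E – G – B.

A

Reordering A, C#, E, G, B into stacked thirds gives A–C#–E–G–B; the bottom of that stack, A, is the root.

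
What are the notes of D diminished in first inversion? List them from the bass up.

The chord tones are D–F–Ab. With the third (F) lowest for first inversion: F, Ab, D.

F, Ab, D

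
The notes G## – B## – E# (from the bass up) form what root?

The distinct letter names are G##, B##, E#. Arranged as a stack of thirds they read E#–G##–B##, so E# is the root (an E# augmented triad).

E#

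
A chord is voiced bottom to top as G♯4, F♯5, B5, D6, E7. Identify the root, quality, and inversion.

Reducing to letter names: G#, F#, B, D, E. These stack in thirds as E–G#–B–D–F# — an E dominant ninth chord.
G# is the third of E dominant ninth; third in the bass means first inversion.

E dominant ninth, first inversion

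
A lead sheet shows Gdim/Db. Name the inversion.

Gdim/Db means G diminished with Db in the bass. Db is the fifth of G diminished (G–Bb–Db), so this is second inversion.

second inversion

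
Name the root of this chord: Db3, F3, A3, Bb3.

Bb

The distinct letter names are Db, F, A, Bb. Arranged as a stack of thirds they read Bb–Db–F–A, so Bb is the root (a Bb minor-major seventh chord).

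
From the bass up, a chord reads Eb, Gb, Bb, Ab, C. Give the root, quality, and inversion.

Ab dominant ninth, second inversion

The pitch classes Eb, Gb, Bb, Ab, C arrange in thirds as Ab–C–Eb–Gb–Bb: an Ab dominant ninth chord.
The lowest note is Eb, the fifth of the chord, so this is second inversion.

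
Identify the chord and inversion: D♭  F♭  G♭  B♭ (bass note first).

The distinct note names are Db, Fb, Gb, Bb. Stacked in thirds they read Gb–Bb–Db–Fb, which is a dominant seventh chord on Gb.
With the fifth (Db) in the bass, the chord is in second inversion (figured bass 4/3).

Gb dominant seventh, second inversion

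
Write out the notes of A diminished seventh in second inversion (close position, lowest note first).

Eb, Gb, A, C

The chord tones are A–C–Eb–Gb. With the fifth (Eb) lowest for second inversion: Eb, Gb, A, C.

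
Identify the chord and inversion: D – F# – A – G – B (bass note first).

G major ninth, second inversion

The distinct note names are D, F#, A, G, B. Stacked in thirds they read G–B–D–F#–A, which is a major ninth chord on G.
With the fifth (D) in the bass, the chord is in second inversion.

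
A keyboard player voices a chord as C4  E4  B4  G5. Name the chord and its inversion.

C major seventh, root position

The pitch classes C, E, B, G arrange in thirds as C–E–G–B: a C major seventh chord.
The lowest note is C, the root of the chord, so this is root position (figured bass 7).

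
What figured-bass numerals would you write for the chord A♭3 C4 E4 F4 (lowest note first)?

The notes Ab, C, E, F stack in thirds as F–Ab–C–E — an F minor-major seventh chord. The bass Ab is the third, so this is first inversion: figured 6/5.

6/5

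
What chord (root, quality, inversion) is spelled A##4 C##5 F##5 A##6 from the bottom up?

F## major, first inversion

The distinct note names are A##, C##, F##. Stacked in thirds they read F##–A##–C##, which is a major triad on F##.
With the third (A##) in the bass, the chord is in first inversion (figured bass 6).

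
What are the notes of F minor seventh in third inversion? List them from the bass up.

Eb, F, Ab, C

The chord tones are F–Ab–C–Eb. With the seventh (Eb) lowest for third inversion: Eb, F, Ab, C.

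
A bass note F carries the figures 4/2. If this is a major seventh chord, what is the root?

Gb

The figures 4/2 mean the seventh of the chord is in the bass. If F is the seventh of a major seventh chord, the root is Gb (chord tones Gb–Bb–Db–F).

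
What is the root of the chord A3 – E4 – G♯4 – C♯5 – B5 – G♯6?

A

The distinct letter names are A, E, G#, C#, B. Arranged as a stack of thirds they read A–C#–E–G#–B, so A is the root (an A major ninth chord).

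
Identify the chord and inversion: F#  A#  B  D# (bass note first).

B major seventh, second inversion

The pitch classes F#, A#, B, D# arrange in thirds as B–D#–F#–A#: a B major seventh chord.
F# is the fifth of B major seventh; fifth in the bass means second inversion (figured bass 4/3).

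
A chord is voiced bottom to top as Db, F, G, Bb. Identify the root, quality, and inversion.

The pitch classes Db, F, G, Bb arrange in thirds as G–Bb–Db–F: a G half-diminished seventh chord.
With the fifth (Db) in the bass, the chord is in second inversion (figured bass 4/3).

G half-diminished seventh, second inversion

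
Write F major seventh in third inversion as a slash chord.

Third inversion of F major seventh has the seventh (E) in the bass. As a slash chord: Fmaj7/E.

Fmaj7/E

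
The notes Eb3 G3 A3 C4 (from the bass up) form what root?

A

Reordering Eb, G, A, C into stacked thirds gives A–C–Eb–G; the bottom of that stack, A, is the root.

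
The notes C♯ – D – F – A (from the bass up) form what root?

D

C#, D, F, A are the tones of a D minor-major seventh chord (D–F–A–C#), making D the root.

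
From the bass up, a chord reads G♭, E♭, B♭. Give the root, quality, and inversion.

Eb minor, first inversion

The pitch classes Gb, Eb, Bb arrange in thirds as Eb–Gb–Bb: an Eb minor triad.
With the third (Gb) in the bass, the chord is in first inversion (figured bass 6).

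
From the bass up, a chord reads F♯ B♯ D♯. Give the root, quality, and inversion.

B# diminished, second inversion

Reducing to letter names: F#, B#, D#. These stack in thirds as B#–D#–F# — a B# diminished triad.
The lowest note is F#, the fifth of the chord, so this is second inversion (figured bass 6/4).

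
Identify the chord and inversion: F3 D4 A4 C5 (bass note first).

Reducing to letter names: F, D, A, C. These stack in thirds as D–F–A–C — a D minor seventh chord.
The lowest note is F, the third of the chord, so this is first inversion (figured bass 6/5).

D minor seventh, first inversion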